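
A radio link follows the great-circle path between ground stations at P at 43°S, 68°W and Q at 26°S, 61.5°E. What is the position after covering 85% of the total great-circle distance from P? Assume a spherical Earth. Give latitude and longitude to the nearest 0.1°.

≈ 37.6°S, 51.1°E

From cos δ = sin φ₁ sin φ₂ + cos φ₁ cos φ₂ cos Δλ, the central angle is δ ≈ 1.690 rad (96.8°).
Interpolate at f = 0.85 with slerp weights a = sin((1−f)δ)/sin δ ≈ 0.253, b = sin(fδ)/sin δ ≈ 0.998.
p = a·p₁ + b·p₂ ≈ (0.497, 0.617, -0.610); φ = arcsin(p_z) ≈ -37.58°, λ = atan2(p_y, p_x) ≈ 51.14°.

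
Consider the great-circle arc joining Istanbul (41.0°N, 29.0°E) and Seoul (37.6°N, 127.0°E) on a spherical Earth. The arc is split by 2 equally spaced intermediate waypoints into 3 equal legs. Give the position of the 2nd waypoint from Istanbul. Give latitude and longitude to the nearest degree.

≈ 49°N, 98°E

Convert each endpoint to a unit vector on the sphere (x = cos φ cos λ, y = cos φ sin λ, z = sin φ).
The central angle between the endpoints is δ = arccos(p₁·p₂) ≈ 1.248 rad (71.5°).
Interpolate at f = 2/3 with slerp weights a = sin((1−f)δ)/sin δ ≈ 0.426, b = sin(fδ)/sin δ ≈ 0.780.
p = a·p₁ + b·p₂ ≈ (-0.090, 0.649, 0.755); φ = arcsin(p_z) ≈ 49.05°, λ = atan2(p_y, p_x) ≈ 97.93°.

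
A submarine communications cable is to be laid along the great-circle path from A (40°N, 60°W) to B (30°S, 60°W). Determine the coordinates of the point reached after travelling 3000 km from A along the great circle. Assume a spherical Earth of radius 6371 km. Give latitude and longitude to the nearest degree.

Write both endpoints as unit vectors p₁, p₂ with components (cos φ cos λ, cos φ sin λ, sin φ).
The central angle between the endpoints is δ = arccos(p₁·p₂) ≈ 1.222 rad (70.0°). The total great-circle distance is δ·R ≈ 1.222 × 6371 ≈ 7784 km, so the target fraction is f = 3000/7784 ≈ 0.385.
Interpolate at f ≈ 0.385 with slerp weights a = sin((1−f)δ)/sin δ ≈ 0.726, b = sin(fδ)/sin δ ≈ 0.483.
p = a·p₁ + b·p₂ ≈ (0.487, -0.844, 0.225); φ = arcsin(p_z) ≈ 13.02°, λ = atan2(p_y, p_x) ≈ -60.00°.

≈ (13°N, 60°W)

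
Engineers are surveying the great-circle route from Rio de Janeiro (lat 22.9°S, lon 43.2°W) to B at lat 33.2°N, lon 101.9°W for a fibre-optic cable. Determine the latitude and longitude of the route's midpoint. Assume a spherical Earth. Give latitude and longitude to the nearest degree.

From cos δ = sin φ₁ sin φ₂ + cos φ₁ cos φ₂ cos Δλ, the central angle is δ ≈ 1.382 rad (79.2°).
Interpolate at f = 1/2 with slerp weights a = sin((1−f)δ)/sin δ ≈ 0.649, b = sin(fδ)/sin δ ≈ 0.649.
p = a·p₁ + b·p₂ ≈ (0.324, -0.941, 0.103); φ = arcsin(p_z) ≈ 5.90°, λ = atan2(p_y, p_x) ≈ -71.00°.

≈ lat 6°N, lon 71°W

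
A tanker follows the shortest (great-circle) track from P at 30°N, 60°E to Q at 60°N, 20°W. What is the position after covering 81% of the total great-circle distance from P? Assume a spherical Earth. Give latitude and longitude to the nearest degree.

From cos δ = sin φ₁ sin φ₂ + cos φ₁ cos φ₂ cos Δλ, the central angle is δ ≈ 1.038 rad (59.5°).
Interpolate at f = 0.81 with slerp weights a = sin((1−f)δ)/sin δ ≈ 0.227, b = sin(fδ)/sin δ ≈ 0.865.
p = a·p₁ + b·p₂ ≈ (0.505, 0.023, 0.863); φ = arcsin(p_z) ≈ 59.64°, λ = atan2(p_y, p_x) ≈ 2.57°.

≈ 60°N, 3°E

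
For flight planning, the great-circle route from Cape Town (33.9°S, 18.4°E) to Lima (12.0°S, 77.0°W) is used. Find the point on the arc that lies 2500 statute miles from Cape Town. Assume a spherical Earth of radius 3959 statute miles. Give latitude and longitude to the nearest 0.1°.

≈ (34.1°S, 25.6°W)

Write both endpoints as unit vectors p₁, p₂ with components (cos φ cos λ, cos φ sin λ, sin φ).
The central angle between the endpoints is δ = arccos(p₁·p₂) ≈ 1.531 rad (87.7°). The total great-circle distance is δ·R ≈ 1.531 × 3959 ≈ 6062 mi, so the target fraction is f = 2500/6062 ≈ 0.412.
Interpolate at f ≈ 0.412 with slerp weights a = sin((1−f)δ)/sin δ ≈ 0.784, b = sin(fδ)/sin δ ≈ 0.591.
p = a·p₁ + b·p₂ ≈ (0.747, -0.358, -0.560); φ = arcsin(p_z) ≈ -34.05°, λ = atan2(p_y, p_x) ≈ -25.58°.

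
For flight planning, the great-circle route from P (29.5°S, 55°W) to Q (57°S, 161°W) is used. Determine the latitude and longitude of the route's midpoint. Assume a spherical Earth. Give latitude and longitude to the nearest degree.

≈ (56°S, 91°W)

Write both endpoints as unit vectors p₁, p₂ with components (cos φ cos λ, cos φ sin λ, sin φ).
The central angle between the endpoints is δ = arccos(p₁·p₂) ≈ 1.285 rad (73.6°).
Interpolate at f = 1/2 with slerp weights a = sin((1−f)δ)/sin δ ≈ 0.624, b = sin(fδ)/sin δ ≈ 0.624.
p = a·p₁ + b·p₂ ≈ (-0.010, -0.556, -0.831); φ = arcsin(p_z) ≈ -56.22°, λ = atan2(p_y, p_x) ≈ -91.01°.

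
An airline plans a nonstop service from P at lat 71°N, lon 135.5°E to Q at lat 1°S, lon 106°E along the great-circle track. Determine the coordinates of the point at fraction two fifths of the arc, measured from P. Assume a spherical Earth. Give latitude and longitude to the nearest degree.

≈ lat 43°N, lon 115°E

Convert each endpoint to a unit vector on the sphere (x = cos φ cos λ, y = cos φ sin λ, z = sin φ).
The central angle between the endpoints is δ = arccos(p₁·p₂) ≈ 1.301 rad (74.5°).
Interpolate at f = 2/5 with slerp weights a = sin((1−f)δ)/sin δ ≈ 0.730, b = sin(fδ)/sin δ ≈ 0.516.
p = a·p₁ + b·p₂ ≈ (-0.312, 0.662, 0.681); φ = arcsin(p_z) ≈ 42.94°, λ = atan2(p_y, p_x) ≈ 115.20°.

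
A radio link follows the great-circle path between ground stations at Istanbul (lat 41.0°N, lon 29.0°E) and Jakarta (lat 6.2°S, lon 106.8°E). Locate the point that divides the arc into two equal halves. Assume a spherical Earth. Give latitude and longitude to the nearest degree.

≈ lat 22°N, lon 74°E

The haversine formula gives a central angle δ ≈ 1.483 rad (85.0°) between the endpoints.
Interpolate at f = 1/2 with slerp weights a = sin((1−f)δ)/sin δ ≈ 0.678, b = sin(fδ)/sin δ ≈ 0.678.
p = a·p₁ + b·p₂ ≈ (0.253, 0.893, 0.372); φ = arcsin(p_z) ≈ 21.81°, λ = atan2(p_y, p_x) ≈ 74.20°.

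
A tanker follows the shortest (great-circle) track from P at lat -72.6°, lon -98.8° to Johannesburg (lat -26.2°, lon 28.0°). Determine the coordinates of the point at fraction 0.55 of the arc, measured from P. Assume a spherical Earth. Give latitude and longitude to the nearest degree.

≈ lat -58°, lon 13°

Write both endpoints as unit vectors p₁, p₂ with components (cos φ cos λ, cos φ sin λ, sin φ).
The central angle between the endpoints is δ = arccos(p₁·p₂) ≈ 1.307 rad (74.9°).
Interpolate at f = 0.55 with slerp weights a = sin((1−f)δ)/sin δ ≈ 0.575, b = sin(fδ)/sin δ ≈ 0.682.
p = a·p₁ + b·p₂ ≈ (0.514, 0.118, -0.850); φ = arcsin(p_z) ≈ -58.17°, λ = atan2(p_y, p_x) ≈ 12.87°.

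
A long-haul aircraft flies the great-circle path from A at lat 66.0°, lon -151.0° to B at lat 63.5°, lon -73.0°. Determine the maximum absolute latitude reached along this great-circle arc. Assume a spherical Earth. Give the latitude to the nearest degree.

The great circle lies in the plane with unit normal n̂ = (p₁ × p₂)/|p₁ × p₂|.
Here n̂_z ≈ +0.343; the vertex latitude is φ_max = arccos|n̂_z| ≈ 70.0°.

≈ 70°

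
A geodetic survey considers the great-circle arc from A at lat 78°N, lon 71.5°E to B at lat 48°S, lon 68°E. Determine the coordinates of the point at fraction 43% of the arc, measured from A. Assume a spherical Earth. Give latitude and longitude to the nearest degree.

Convert each endpoint to a unit vector on the sphere (x = cos φ cos λ, y = cos φ sin λ, z = sin φ).
The central angle between the endpoints is δ = arccos(p₁·p₂) ≈ 2.199 rad (126.0°).
Interpolate at f = 0.43 with slerp weights a = sin((1−f)δ)/sin δ ≈ 1.175, b = sin(fδ)/sin δ ≈ 1.003.
p = a·p₁ + b·p₂ ≈ (0.329, 0.854, 0.404); φ = arcsin(p_z) ≈ 23.83°, λ = atan2(p_y, p_x) ≈ 68.93°.

≈ lat 24°N, lon 69°E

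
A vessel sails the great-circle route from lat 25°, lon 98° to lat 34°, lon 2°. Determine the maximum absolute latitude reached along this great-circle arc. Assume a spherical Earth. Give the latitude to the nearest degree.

≈ 41°

The great circle lies in the plane with unit normal n̂ = (p₁ × p₂)/|p₁ × p₂|.
Here n̂_z ≈ -0.757; the vertex latitude is φ_max = arccos|n̂_z| ≈ 40.8°.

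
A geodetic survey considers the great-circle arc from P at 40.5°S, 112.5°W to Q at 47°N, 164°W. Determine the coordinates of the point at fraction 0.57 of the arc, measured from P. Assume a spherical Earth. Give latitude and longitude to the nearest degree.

≈ 10°N, 140°W

Write both endpoints as unit vectors p₁, p₂ with components (cos φ cos λ, cos φ sin λ, sin φ).
The central angle between the endpoints is δ = arccos(p₁·p₂) ≈ 1.724 rad (98.8°).
Interpolate at f = 0.57 with slerp weights a = sin((1−f)δ)/sin δ ≈ 0.683, b = sin(fδ)/sin δ ≈ 0.842.
p = a·p₁ + b·p₂ ≈ (-0.751, -0.638, 0.172); φ = arcsin(p_z) ≈ 9.90°, λ = atan2(p_y, p_x) ≈ -139.63°.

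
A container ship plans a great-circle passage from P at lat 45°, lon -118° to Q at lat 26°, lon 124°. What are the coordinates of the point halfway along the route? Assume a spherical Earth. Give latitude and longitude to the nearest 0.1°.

Convert each endpoint to a unit vector on the sphere (x = cos φ cos λ, y = cos φ sin λ, z = sin φ).
The central angle between the endpoints is δ = arccos(p₁·p₂) ≈ 1.559 rad (89.3°).
Interpolate at f = 1/2 with slerp weights a = sin((1−f)δ)/sin δ ≈ 0.703, b = sin(fδ)/sin δ ≈ 0.703.
p = a·p₁ + b·p₂ ≈ (-0.587, 0.085, 0.805); φ = arcsin(p_z) ≈ 53.64°, λ = atan2(p_y, p_x) ≈ 171.76°.

≈ lat 53.6°, lon 171.8°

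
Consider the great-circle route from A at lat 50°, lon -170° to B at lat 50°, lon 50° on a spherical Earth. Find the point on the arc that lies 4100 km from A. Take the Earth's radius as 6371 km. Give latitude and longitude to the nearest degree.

≈ lat 74°, lon 121°

Write both endpoints as unit vectors p₁, p₂ with components (cos φ cos λ, cos φ sin λ, sin φ).
The central angle between the endpoints is δ = arccos(p₁·p₂) ≈ 1.297 rad (74.3°). The total great-circle distance is δ·R ≈ 1.297 × 6371 ≈ 8264 km, so the target fraction is f = 4100/8264 ≈ 0.496.
Interpolate at f ≈ 0.496 with slerp weights a = sin((1−f)δ)/sin δ ≈ 0.632, b = sin(fδ)/sin δ ≈ 0.623.
p = a·p₁ + b·p₂ ≈ (-0.142, 0.236, 0.961); φ = arcsin(p_z) ≈ 73.98°, λ = atan2(p_y, p_x) ≈ 121.04°.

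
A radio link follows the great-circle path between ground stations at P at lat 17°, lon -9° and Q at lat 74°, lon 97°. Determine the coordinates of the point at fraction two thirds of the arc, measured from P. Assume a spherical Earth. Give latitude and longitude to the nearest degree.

From cos δ = sin φ₁ sin φ₂ + cos φ₁ cos φ₂ cos Δλ, the central angle is δ ≈ 1.361 rad (78.0°).
Interpolate at f = 2/3 with slerp weights a = sin((1−f)δ)/sin δ ≈ 0.448, b = sin(fδ)/sin δ ≈ 0.805.
p = a·p₁ + b·p₂ ≈ (0.396, 0.153, 0.905); φ = arcsin(p_z) ≈ 64.86°, λ = atan2(p_y, p_x) ≈ 21.16°.

≈ lat 65°, lon 21°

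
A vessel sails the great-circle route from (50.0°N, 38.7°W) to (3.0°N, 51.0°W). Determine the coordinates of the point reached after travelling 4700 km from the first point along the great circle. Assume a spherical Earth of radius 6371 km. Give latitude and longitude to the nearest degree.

Write both endpoints as unit vectors p₁, p₂ with components (cos φ cos λ, cos φ sin λ, sin φ).
The central angle between the endpoints is δ = arccos(p₁·p₂) ≈ 0.840 rad (48.1°). The total great-circle distance is δ·R ≈ 0.840 × 6371 ≈ 5353 km, so the target fraction is f = 4700/5353 ≈ 0.878.
Interpolate at f ≈ 0.878 with slerp weights a = sin((1−f)δ)/sin δ ≈ 0.137, b = sin(fδ)/sin δ ≈ 0.903.
p = a·p₁ + b·p₂ ≈ (0.636, -0.756, 0.153); φ = arcsin(p_z) ≈ 8.77°, λ = atan2(p_y, p_x) ≈ -49.91°.

≈ (9°N, 50°W)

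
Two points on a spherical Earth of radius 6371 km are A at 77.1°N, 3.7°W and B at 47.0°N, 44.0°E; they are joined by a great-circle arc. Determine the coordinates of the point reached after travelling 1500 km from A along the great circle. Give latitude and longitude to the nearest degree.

≈ 67°N, 28°E

Convert each endpoint to a unit vector on the sphere (x = cos φ cos λ, y = cos φ sin λ, z = sin φ).
The central angle between the endpoints is δ = arccos(p₁·p₂) ≈ 0.617 rad (35.4°). The total great-circle distance is δ·R ≈ 0.617 × 6371 ≈ 3934 km, so the target fraction is f = 1500/3934 ≈ 0.381.
Interpolate at f ≈ 0.381 with slerp weights a = sin((1−f)δ)/sin δ ≈ 0.644, b = sin(fδ)/sin δ ≈ 0.403.
p = a·p₁ + b·p₂ ≈ (0.341, 0.182, 0.922); φ = arcsin(p_z) ≈ 67.27°, λ = atan2(p_y, p_x) ≈ 28.03°.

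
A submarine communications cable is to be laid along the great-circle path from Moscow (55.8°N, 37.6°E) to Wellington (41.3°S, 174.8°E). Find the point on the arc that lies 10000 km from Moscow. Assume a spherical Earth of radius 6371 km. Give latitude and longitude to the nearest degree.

≈ 5°N, 135°E

Convert each endpoint to a unit vector on the sphere (x = cos φ cos λ, y = cos φ sin λ, z = sin φ).
The central angle between the endpoints is δ = arccos(p₁·p₂) ≈ 2.598 rad (148.8°). The total great-circle distance is δ·R ≈ 2.598 × 6371 ≈ 16550 km, so the target fraction is f = 10000/16550 ≈ 0.604.
Interpolate at f ≈ 0.604 with slerp weights a = sin((1−f)δ)/sin δ ≈ 1.655, b = sin(fδ)/sin δ ≈ 1.933.
p = a·p₁ + b·p₂ ≈ (-0.709, 0.699, 0.093); φ = arcsin(p_z) ≈ 5.35°, λ = atan2(p_y, p_x) ≈ 135.40°.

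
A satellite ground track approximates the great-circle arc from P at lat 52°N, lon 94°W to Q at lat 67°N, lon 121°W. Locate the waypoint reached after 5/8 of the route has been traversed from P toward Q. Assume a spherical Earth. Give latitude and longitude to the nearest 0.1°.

≈ lat 62.0°N, lon 107.9°W

Convert each endpoint to a unit vector on the sphere (x = cos φ cos λ, y = cos φ sin λ, z = sin φ).
The central angle between the endpoints is δ = arccos(p₁·p₂) ≈ 0.349 rad (20.0°).
Interpolate at f = 5/8 with slerp weights a = sin((1−f)δ)/sin δ ≈ 0.382, b = sin(fδ)/sin δ ≈ 0.633.
p = a·p₁ + b·p₂ ≈ (-0.144, -0.446, 0.883); φ = arcsin(p_z) ≈ 62.04°, λ = atan2(p_y, p_x) ≈ -107.85°.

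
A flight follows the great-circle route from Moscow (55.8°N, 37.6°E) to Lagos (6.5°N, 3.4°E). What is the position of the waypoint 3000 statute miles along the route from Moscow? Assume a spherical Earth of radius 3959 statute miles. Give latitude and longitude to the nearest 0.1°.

≈ 18.3°N, 8.5°E

Convert each endpoint to a unit vector on the sphere (x = cos φ cos λ, y = cos φ sin λ, z = sin φ).
The central angle between the endpoints is δ = arccos(p₁·p₂) ≈ 0.982 rad (56.3°). The total great-circle distance is δ·R ≈ 0.982 × 3959 ≈ 3887 mi, so the target fraction is f = 3000/3887 ≈ 0.772.
Interpolate at f ≈ 0.772 with slerp weights a = sin((1−f)δ)/sin δ ≈ 0.267, b = sin(fδ)/sin δ ≈ 0.827.
p = a·p₁ + b·p₂ ≈ (0.939, 0.140, 0.315); φ = arcsin(p_z) ≈ 18.33°, λ = atan2(p_y, p_x) ≈ 8.50°.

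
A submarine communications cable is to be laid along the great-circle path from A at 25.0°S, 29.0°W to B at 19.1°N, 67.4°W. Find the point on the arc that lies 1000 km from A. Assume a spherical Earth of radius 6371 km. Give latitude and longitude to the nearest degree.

≈ 18°S, 36°W

The haversine formula gives a central angle δ ≈ 1.009 rad (57.8°) between the endpoints. The total great-circle distance is δ·R ≈ 1.009 × 6371 ≈ 6427 km, so the target fraction is f = 1000/6427 ≈ 0.156.
Interpolate at f ≈ 0.156 with slerp weights a = sin((1−f)δ)/sin δ ≈ 0.889, b = sin(fδ)/sin δ ≈ 0.185.
p = a·p₁ + b·p₂ ≈ (0.772, -0.552, -0.315); φ = arcsin(p_z) ≈ -18.38°, λ = atan2(p_y, p_x) ≈ -35.56°.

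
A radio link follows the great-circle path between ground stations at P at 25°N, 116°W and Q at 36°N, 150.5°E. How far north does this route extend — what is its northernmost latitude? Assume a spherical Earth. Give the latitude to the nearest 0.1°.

The great circle lies in the plane with unit normal n̂ = (p₁ × p₂)/|p₁ × p₂|.
Here n̂_z ≈ -0.748; the vertex latitude is φ_max = arccos|n̂_z| ≈ 41.6°.
Check via Clairaut: cos φ_max = |cos φ₁| · sin C = cos(25.0°)·sin(55.6°) ≈ 0.748, again giving ≈ 41.6°.

≈ 41.6°N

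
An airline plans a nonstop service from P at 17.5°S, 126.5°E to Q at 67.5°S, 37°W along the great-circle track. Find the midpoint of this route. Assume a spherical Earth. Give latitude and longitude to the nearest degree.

≈ 64°S, 116°E

Convert each endpoint to a unit vector on the sphere (x = cos φ cos λ, y = cos φ sin λ, z = sin φ).
The central angle between the endpoints is δ = arccos(p₁·p₂) ≈ 1.643 rad (94.1°).
Interpolate at f = 1/2 with slerp weights a = sin((1−f)δ)/sin δ ≈ 0.734, b = sin(fδ)/sin δ ≈ 0.734.
p = a·p₁ + b·p₂ ≈ (-0.192, 0.394, -0.899); φ = arcsin(p_z) ≈ -64.02°, λ = atan2(p_y, p_x) ≈ 116.01°.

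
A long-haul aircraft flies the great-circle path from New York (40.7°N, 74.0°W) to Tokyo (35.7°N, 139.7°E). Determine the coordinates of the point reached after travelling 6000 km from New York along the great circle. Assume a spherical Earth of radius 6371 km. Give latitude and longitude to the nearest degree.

From cos δ = sin φ₁ sin φ₂ + cos φ₁ cos φ₂ cos Δλ, the central angle is δ ≈ 1.703 rad (97.6°). The total great-circle distance is δ·R ≈ 1.703 × 6371 ≈ 10849 km, so the target fraction is f = 6000/10849 ≈ 0.553.
Interpolate at f ≈ 0.553 with slerp weights a = sin((1−f)δ)/sin δ ≈ 0.696, b = sin(fδ)/sin δ ≈ 0.816.
p = a·p₁ + b·p₂ ≈ (-0.360, -0.079, 0.930); φ = arcsin(p_z) ≈ 68.39°, λ = atan2(p_y, p_x) ≈ -167.68°.

≈ (68°N, 168°W)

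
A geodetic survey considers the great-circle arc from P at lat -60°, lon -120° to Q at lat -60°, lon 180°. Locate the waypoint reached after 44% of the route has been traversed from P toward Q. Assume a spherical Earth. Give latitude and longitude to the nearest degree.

Write both endpoints as unit vectors p₁, p₂ with components (cos φ cos λ, cos φ sin λ, sin φ).
The central angle between the endpoints is δ = arccos(p₁·p₂) ≈ 0.505 rad (29.0°).
Interpolate at f = 0.44 with slerp weights a = sin((1−f)δ)/sin δ ≈ 0.577, b = sin(fδ)/sin δ ≈ 0.456.
p = a·p₁ + b·p₂ ≈ (-0.372, -0.250, -0.894); φ = arcsin(p_z) ≈ -63.38°, λ = atan2(p_y, p_x) ≈ -146.12°.

≈ lat -63°, lon -146°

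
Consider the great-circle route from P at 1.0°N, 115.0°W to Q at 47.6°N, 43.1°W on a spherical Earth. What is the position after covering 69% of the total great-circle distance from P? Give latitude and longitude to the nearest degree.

≈ 38°N, 73°W

From cos δ = sin φ₁ sin φ₂ + cos φ₁ cos φ₂ cos Δλ, the central angle is δ ≈ 1.347 rad (77.2°).
Interpolate at f = 0.69 with slerp weights a = sin((1−f)δ)/sin δ ≈ 0.416, b = sin(fδ)/sin δ ≈ 0.822.
p = a·p₁ + b·p₂ ≈ (0.229, -0.755, 0.614); φ = arcsin(p_z) ≈ 37.88°, λ = atan2(p_y, p_x) ≈ -73.15°.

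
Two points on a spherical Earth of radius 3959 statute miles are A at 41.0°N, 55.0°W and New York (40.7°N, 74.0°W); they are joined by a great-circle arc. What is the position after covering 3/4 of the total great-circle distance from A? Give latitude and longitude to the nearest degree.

≈ 41°N, 69°W

From cos δ = sin φ₁ sin φ₂ + cos φ₁ cos φ₂ cos Δλ, the central angle is δ ≈ 0.250 rad (14.3°).
Interpolate at f = 3/4 with slerp weights a = sin((1−f)δ)/sin δ ≈ 0.252, b = sin(fδ)/sin δ ≈ 0.753.
p = a·p₁ + b·p₂ ≈ (0.267, -0.705, 0.657); φ = arcsin(p_z) ≈ 41.07°, λ = atan2(p_y, p_x) ≈ -69.28°.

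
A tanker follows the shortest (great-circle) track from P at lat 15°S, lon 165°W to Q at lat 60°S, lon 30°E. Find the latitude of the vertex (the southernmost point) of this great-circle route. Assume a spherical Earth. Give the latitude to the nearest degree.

≈ 83°S

The great circle lies in the plane with unit normal n̂ = (p₁ × p₂)/|p₁ × p₂|.
Here n̂_z ≈ -0.129; the vertex latitude is φ_max = arccos|n̂_z| ≈ 82.6°.
Check via Clairaut: cos φ_max = |cos φ₁| · sin C = cos(15.0°)·sin(172.3°) ≈ 0.129, again giving ≈ 82.6°.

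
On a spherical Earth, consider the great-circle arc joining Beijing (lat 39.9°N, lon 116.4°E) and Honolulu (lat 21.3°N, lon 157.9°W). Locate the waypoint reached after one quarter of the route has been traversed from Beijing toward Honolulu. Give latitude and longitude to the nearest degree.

Write both endpoints as unit vectors p₁, p₂ with components (cos φ cos λ, cos φ sin λ, sin φ).
The central angle between the endpoints is δ = arccos(p₁·p₂) ≈ 1.280 rad (73.3°).
Interpolate at f = 1/4 with slerp weights a = sin((1−f)δ)/sin δ ≈ 0.855, b = sin(fδ)/sin δ ≈ 0.328.
p = a·p₁ + b·p₂ ≈ (-0.575, 0.472, 0.668); φ = arcsin(p_z) ≈ 41.90°, λ = atan2(p_y, p_x) ≈ 140.60°.

≈ lat 42°N, lon 141°E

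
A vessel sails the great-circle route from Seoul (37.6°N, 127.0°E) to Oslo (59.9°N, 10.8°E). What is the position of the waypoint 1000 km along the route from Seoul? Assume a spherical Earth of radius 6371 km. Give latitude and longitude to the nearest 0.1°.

Write both endpoints as unit vectors p₁, p₂ with components (cos φ cos λ, cos φ sin λ, sin φ).
The central angle between the endpoints is δ = arccos(p₁·p₂) ≈ 1.211 rad (69.4°). The total great-circle distance is δ·R ≈ 1.211 × 6371 ≈ 7713 km, so the target fraction is f = 1000/7713 ≈ 0.130.
Interpolate at f ≈ 0.130 with slerp weights a = sin((1−f)δ)/sin δ ≈ 0.929, b = sin(fδ)/sin δ ≈ 0.167.
p = a·p₁ + b·p₂ ≈ (-0.361, 0.603, 0.711); φ = arcsin(p_z) ≈ 45.34°, λ = atan2(p_y, p_x) ≈ 120.86°.

≈ (45.3°N, 120.9°E)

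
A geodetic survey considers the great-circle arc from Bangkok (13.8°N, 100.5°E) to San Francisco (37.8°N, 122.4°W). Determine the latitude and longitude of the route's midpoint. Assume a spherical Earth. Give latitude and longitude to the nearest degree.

Convert each endpoint to a unit vector on the sphere (x = cos φ cos λ, y = cos φ sin λ, z = sin φ).
The central angle between the endpoints is δ = arccos(p₁·p₂) ≈ 2.000 rad (114.6°).
Interpolate at f = 1/2 with slerp weights a = sin((1−f)δ)/sin δ ≈ 0.925, b = sin(fδ)/sin δ ≈ 0.925.
p = a·p₁ + b·p₂ ≈ (-0.555, 0.266, 0.788); φ = arcsin(p_z) ≈ 51.98°, λ = atan2(p_y, p_x) ≈ 154.39°.

≈ (52°N, 154°E)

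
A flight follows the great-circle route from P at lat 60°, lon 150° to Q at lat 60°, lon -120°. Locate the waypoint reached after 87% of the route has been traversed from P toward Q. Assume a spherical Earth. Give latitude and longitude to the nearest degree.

Write both endpoints as unit vectors p₁, p₂ with components (cos φ cos λ, cos φ sin λ, sin φ).
The central angle between the endpoints is δ = arccos(p₁·p₂) ≈ 0.723 rad (41.4°).
Interpolate at f = 0.87 with slerp weights a = sin((1−f)δ)/sin δ ≈ 0.142, b = sin(fδ)/sin δ ≈ 0.889.
p = a·p₁ + b·p₂ ≈ (-0.284, -0.350, 0.893); φ = arcsin(p_z) ≈ 63.24°, λ = atan2(p_y, p_x) ≈ -129.06°.

≈ lat 63°, lon -129°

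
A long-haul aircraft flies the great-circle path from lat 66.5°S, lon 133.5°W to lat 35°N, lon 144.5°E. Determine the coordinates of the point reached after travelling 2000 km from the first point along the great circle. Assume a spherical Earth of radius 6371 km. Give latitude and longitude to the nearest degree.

≈ lat 56°S, lon 164°W

Convert each endpoint to a unit vector on the sphere (x = cos φ cos λ, y = cos φ sin λ, z = sin φ).
The central angle between the endpoints is δ = arccos(p₁·p₂) ≈ 2.072 rad (118.7°). The total great-circle distance is δ·R ≈ 2.072 × 6371 ≈ 13201 km, so the target fraction is f = 2000/13201 ≈ 0.152.
Interpolate at f ≈ 0.152 with slerp weights a = sin((1−f)δ)/sin δ ≈ 1.120, b = sin(fδ)/sin δ ≈ 0.352.
p = a·p₁ + b·p₂ ≈ (-0.542, -0.157, -0.825); φ = arcsin(p_z) ≈ -55.63°, λ = atan2(p_y, p_x) ≈ -163.90°.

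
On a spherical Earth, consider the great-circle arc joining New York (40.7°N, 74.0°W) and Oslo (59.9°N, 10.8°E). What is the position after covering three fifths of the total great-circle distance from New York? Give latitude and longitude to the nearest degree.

≈ 60°N, 33°W

Convert each endpoint to a unit vector on the sphere (x = cos φ cos λ, y = cos φ sin λ, z = sin φ).
The central angle between the endpoints is δ = arccos(p₁·p₂) ≈ 0.929 rad (53.2°).
Interpolate at f = 3/5 with slerp weights a = sin((1−f)δ)/sin δ ≈ 0.453, b = sin(fδ)/sin δ ≈ 0.660.
p = a·p₁ + b·p₂ ≈ (0.420, -0.268, 0.867); φ = arcsin(p_z) ≈ 60.10°, λ = atan2(p_y, p_x) ≈ -32.57°.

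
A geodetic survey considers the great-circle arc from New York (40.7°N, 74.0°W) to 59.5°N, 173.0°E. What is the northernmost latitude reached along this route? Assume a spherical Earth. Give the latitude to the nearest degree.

The great circle lies in the plane with unit normal n̂ = (p₁ × p₂)/|p₁ × p₂|.
Here n̂_z ≈ -0.389; the vertex latitude is φ_max = arccos|n̂_z| ≈ 67.1°.
Check via Clairaut: cos φ_max = |cos φ₁| · sin C = cos(40.7°)·sin(30.8°) ≈ 0.389, again giving ≈ 67.1°.

≈ 67°N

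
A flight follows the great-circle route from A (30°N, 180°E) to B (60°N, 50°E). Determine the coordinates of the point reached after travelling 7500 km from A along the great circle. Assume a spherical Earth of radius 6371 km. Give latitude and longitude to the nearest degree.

The haversine formula gives a central angle δ ≈ 1.415 rad (81.1°) between the endpoints. The total great-circle distance is δ·R ≈ 1.415 × 6371 ≈ 9018 km, so the target fraction is f = 7500/9018 ≈ 0.832.
Interpolate at f ≈ 0.832 with slerp weights a = sin((1−f)δ)/sin δ ≈ 0.239, b = sin(fδ)/sin δ ≈ 0.935.
p = a·p₁ + b·p₂ ≈ (0.094, 0.358, 0.929); φ = arcsin(p_z) ≈ 68.28°, λ = atan2(p_y, p_x) ≈ 75.36°.

≈ (68°N, 75°E)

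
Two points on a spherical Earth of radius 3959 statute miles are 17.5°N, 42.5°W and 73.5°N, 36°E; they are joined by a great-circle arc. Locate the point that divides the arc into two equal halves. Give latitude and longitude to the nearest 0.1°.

≈ 50.2°N, 27.1°W

From cos δ = sin φ₁ sin φ₂ + cos φ₁ cos φ₂ cos Δλ, the central angle is δ ≈ 1.221 rad (70.0°).
Interpolate at f = 1/2 with slerp weights a = sin((1−f)δ)/sin δ ≈ 0.610, b = sin(fδ)/sin δ ≈ 0.610.
p = a·p₁ + b·p₂ ≈ (0.569, -0.291, 0.769); φ = arcsin(p_z) ≈ 50.24°, λ = atan2(p_y, p_x) ≈ -27.10°.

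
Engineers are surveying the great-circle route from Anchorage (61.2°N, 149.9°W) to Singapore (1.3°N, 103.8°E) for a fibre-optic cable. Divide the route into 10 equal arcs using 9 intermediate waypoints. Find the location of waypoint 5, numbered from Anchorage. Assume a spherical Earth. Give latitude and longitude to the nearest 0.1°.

Write both endpoints as unit vectors p₁, p₂ with components (cos φ cos λ, cos φ sin λ, sin φ).
The central angle between the endpoints is δ = arccos(p₁·p₂) ≈ 1.686 rad (96.6°).
Interpolate at f = 5/10 with slerp weights a = sin((1−f)δ)/sin δ ≈ 0.752, b = sin(fδ)/sin δ ≈ 0.752.
p = a·p₁ + b·p₂ ≈ (-0.493, 0.548, 0.676); φ = arcsin(p_z) ≈ 42.52°, λ = atan2(p_y, p_x) ≈ 131.94°.

≈ 42.5°N, 131.9°E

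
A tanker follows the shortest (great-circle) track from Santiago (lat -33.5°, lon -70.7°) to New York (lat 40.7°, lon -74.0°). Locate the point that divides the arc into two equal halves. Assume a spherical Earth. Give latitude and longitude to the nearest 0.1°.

≈ lat 3.6°, lon -72.3°

Write both endpoints as unit vectors p₁, p₂ with components (cos φ cos λ, cos φ sin λ, sin φ).
The central angle between the endpoints is δ = arccos(p₁·p₂) ≈ 1.296 rad (74.3°).
Interpolate at f = 1/2 with slerp weights a = sin((1−f)δ)/sin δ ≈ 0.627, b = sin(fδ)/sin δ ≈ 0.627.
p = a·p₁ + b·p₂ ≈ (0.304, -0.951, 0.063); φ = arcsin(p_z) ≈ 3.60°, λ = atan2(p_y, p_x) ≈ -72.27°.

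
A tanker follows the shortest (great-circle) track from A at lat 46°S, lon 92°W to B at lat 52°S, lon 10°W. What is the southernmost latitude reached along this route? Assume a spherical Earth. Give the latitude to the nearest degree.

The great circle lies in the plane with unit normal n̂ = (p₁ × p₂)/|p₁ × p₂|.
Here n̂_z ≈ +0.543; the vertex latitude is φ_max = arccos|n̂_z| ≈ 57.1°.
Check via Clairaut: cos φ_max = |cos φ₁| · sin C = cos(46.0°)·sin(128.5°) ≈ 0.543, again giving ≈ 57.1°.

≈ 57°S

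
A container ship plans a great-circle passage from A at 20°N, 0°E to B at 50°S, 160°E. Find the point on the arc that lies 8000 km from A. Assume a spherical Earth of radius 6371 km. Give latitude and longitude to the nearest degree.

The haversine formula gives a central angle δ ≈ 2.549 rad (146.1°) between the endpoints. The total great-circle distance is δ·R ≈ 2.549 × 6371 ≈ 16241 km, so the target fraction is f = 8000/16241 ≈ 0.493.
Interpolate at f ≈ 0.493 with slerp weights a = sin((1−f)δ)/sin δ ≈ 1.723, b = sin(fδ)/sin δ ≈ 1.703.
p = a·p₁ + b·p₂ ≈ (0.590, 0.374, -0.715); φ = arcsin(p_z) ≈ -45.66°, λ = atan2(p_y, p_x) ≈ 32.39°.

≈ 46°S, 32°E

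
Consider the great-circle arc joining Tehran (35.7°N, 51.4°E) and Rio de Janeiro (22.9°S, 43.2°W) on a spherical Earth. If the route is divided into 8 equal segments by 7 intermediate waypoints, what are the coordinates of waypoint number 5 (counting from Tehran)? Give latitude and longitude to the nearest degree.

Write both endpoints as unit vectors p₁, p₂ with components (cos φ cos λ, cos φ sin λ, sin φ).
The central angle between the endpoints is δ = arccos(p₁·p₂) ≈ 1.862 rad (106.7°).
Interpolate at f = 5/8 with slerp weights a = sin((1−f)δ)/sin δ ≈ 0.671, b = sin(fδ)/sin δ ≈ 0.959.
p = a·p₁ + b·p₂ ≈ (0.984, -0.179, 0.019); φ = arcsin(p_z) ≈ 1.07°, λ = atan2(p_y, p_x) ≈ -10.29°.

≈ 1°N, 10°W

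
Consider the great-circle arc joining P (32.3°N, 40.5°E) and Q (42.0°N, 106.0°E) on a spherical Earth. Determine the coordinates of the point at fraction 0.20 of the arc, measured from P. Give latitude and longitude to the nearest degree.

≈ (37°N, 52°E)

Convert each endpoint to a unit vector on the sphere (x = cos φ cos λ, y = cos φ sin λ, z = sin φ).
The central angle between the endpoints is δ = arccos(p₁·p₂) ≈ 0.905 rad (51.8°).
Interpolate at f = 0.20 with slerp weights a = sin((1−f)δ)/sin δ ≈ 0.842, b = sin(fδ)/sin δ ≈ 0.229.
p = a·p₁ + b·p₂ ≈ (0.494, 0.626, 0.603); φ = arcsin(p_z) ≈ 37.10°, λ = atan2(p_y, p_x) ≈ 51.69°.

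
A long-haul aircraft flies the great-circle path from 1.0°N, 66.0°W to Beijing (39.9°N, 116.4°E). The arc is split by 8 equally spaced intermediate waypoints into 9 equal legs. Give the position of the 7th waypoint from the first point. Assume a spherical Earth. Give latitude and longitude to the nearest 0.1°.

≈ 70.7°N, 122.1°E

Convert each endpoint to a unit vector on the sphere (x = cos φ cos λ, y = cos φ sin λ, z = sin φ).
The central angle between the endpoints is δ = arccos(p₁·p₂) ≈ 2.427 rad (139.0°).
Interpolate at f = 7/9 with slerp weights a = sin((1−f)δ)/sin δ ≈ 0.783, b = sin(fδ)/sin δ ≈ 1.450.
p = a·p₁ + b·p₂ ≈ (-0.176, 0.281, 0.944); φ = arcsin(p_z) ≈ 70.66°, λ = atan2(p_y, p_x) ≈ 122.08°.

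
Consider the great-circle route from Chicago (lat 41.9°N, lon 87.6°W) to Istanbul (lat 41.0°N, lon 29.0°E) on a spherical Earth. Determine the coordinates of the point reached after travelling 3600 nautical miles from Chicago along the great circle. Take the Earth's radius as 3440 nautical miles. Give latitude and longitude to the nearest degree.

Convert each endpoint to a unit vector on the sphere (x = cos φ cos λ, y = cos φ sin λ, z = sin φ).
The central angle between the endpoints is δ = arccos(p₁·p₂) ≈ 1.383 rad (79.2°). The total great-circle distance is δ·R ≈ 1.383 × 3440 ≈ 4758 nmi, so the target fraction is f = 3600/4758 ≈ 0.757.
Interpolate at f ≈ 0.757 with slerp weights a = sin((1−f)δ)/sin δ ≈ 0.336, b = sin(fδ)/sin δ ≈ 0.881.
p = a·p₁ + b·p₂ ≈ (0.592, 0.072, 0.803); φ = arcsin(p_z) ≈ 53.38°, λ = atan2(p_y, p_x) ≈ 6.97°.

≈ lat 53°N, lon 7°E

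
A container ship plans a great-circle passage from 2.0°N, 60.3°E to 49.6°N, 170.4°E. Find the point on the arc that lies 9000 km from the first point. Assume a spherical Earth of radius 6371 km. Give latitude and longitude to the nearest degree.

From cos δ = sin φ₁ sin φ₂ + cos φ₁ cos φ₂ cos Δλ, the central angle is δ ≈ 1.768 rad (101.3°). The total great-circle distance is δ·R ≈ 1.768 × 6371 ≈ 11265 km, so the target fraction is f = 9000/11265 ≈ 0.799.
Interpolate at f ≈ 0.799 with slerp weights a = sin((1−f)δ)/sin δ ≈ 0.355, b = sin(fδ)/sin δ ≈ 1.007.
p = a·p₁ + b·p₂ ≈ (-0.468, 0.417, 0.779); φ = arcsin(p_z) ≈ 51.20°, λ = atan2(p_y, p_x) ≈ 138.29°.

≈ 51°N, 138°E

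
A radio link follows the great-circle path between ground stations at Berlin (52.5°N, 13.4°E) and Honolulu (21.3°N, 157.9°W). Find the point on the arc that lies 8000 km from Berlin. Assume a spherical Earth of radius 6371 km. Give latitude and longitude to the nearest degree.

Write both endpoints as unit vectors p₁, p₂ with components (cos φ cos λ, cos φ sin λ, sin φ).
The central angle between the endpoints is δ = arccos(p₁·p₂) ≈ 1.847 rad (105.8°). The total great-circle distance is δ·R ≈ 1.847 × 6371 ≈ 11766 km, so the target fraction is f = 8000/11766 ≈ 0.680.
Interpolate at f ≈ 0.680 with slerp weights a = sin((1−f)δ)/sin δ ≈ 0.579, b = sin(fδ)/sin δ ≈ 0.988.
p = a·p₁ + b·p₂ ≈ (-0.510, -0.265, 0.818); φ = arcsin(p_z) ≈ 54.93°, λ = atan2(p_y, p_x) ≈ -152.57°.

≈ 55°N, 153°W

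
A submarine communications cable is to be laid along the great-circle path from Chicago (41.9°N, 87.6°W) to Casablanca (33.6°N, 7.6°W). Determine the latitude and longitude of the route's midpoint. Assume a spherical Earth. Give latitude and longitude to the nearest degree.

Convert each endpoint to a unit vector on the sphere (x = cos φ cos λ, y = cos φ sin λ, z = sin φ).
The central angle between the endpoints is δ = arccos(p₁·p₂) ≈ 1.073 rad (61.5°).
Interpolate at f = 1/2 with slerp weights a = sin((1−f)δ)/sin δ ≈ 0.582, b = sin(fδ)/sin δ ≈ 0.582.
p = a·p₁ + b·p₂ ≈ (0.498, -0.497, 0.710); φ = arcsin(p_z) ≈ 45.27°, λ = atan2(p_y, p_x) ≈ -44.90°.

≈ (45°N, 45°W)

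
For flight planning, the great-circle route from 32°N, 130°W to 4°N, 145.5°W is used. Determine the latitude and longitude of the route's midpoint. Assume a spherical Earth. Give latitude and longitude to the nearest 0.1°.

From cos δ = sin φ₁ sin φ₂ + cos φ₁ cos φ₂ cos Δλ, the central angle is δ ≈ 0.551 rad (31.6°).
Interpolate at f = 1/2 with slerp weights a = sin((1−f)δ)/sin δ ≈ 0.520, b = sin(fδ)/sin δ ≈ 0.520.
p = a·p₁ + b·p₂ ≈ (-0.710, -0.631, 0.312); φ = arcsin(p_z) ≈ 18.15°, λ = atan2(p_y, p_x) ≈ -138.38°.

≈ 18.2°N, 138.4°W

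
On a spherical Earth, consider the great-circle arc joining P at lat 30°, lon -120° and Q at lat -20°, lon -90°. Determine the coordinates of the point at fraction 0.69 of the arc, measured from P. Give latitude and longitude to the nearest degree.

The haversine formula gives a central angle δ ≈ 1.008 rad (57.7°) between the endpoints.
Interpolate at f = 0.69 with slerp weights a = sin((1−f)δ)/sin δ ≈ 0.363, b = sin(fδ)/sin δ ≈ 0.758.
p = a·p₁ + b·p₂ ≈ (-0.157, -0.985, -0.077); φ = arcsin(p_z) ≈ -4.44°, λ = atan2(p_y, p_x) ≈ -99.08°.

≈ lat -4°, lon -99°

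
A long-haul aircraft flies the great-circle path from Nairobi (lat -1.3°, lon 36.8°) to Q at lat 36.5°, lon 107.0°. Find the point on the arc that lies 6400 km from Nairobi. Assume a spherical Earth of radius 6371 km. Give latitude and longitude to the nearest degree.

Convert each endpoint to a unit vector on the sphere (x = cos φ cos λ, y = cos φ sin λ, z = sin φ).
The central angle between the endpoints is δ = arccos(p₁·p₂) ≈ 1.309 rad (75.0°). The total great-circle distance is δ·R ≈ 1.309 × 6371 ≈ 8340 km, so the target fraction is f = 6400/8340 ≈ 0.767.
Interpolate at f ≈ 0.767 with slerp weights a = sin((1−f)δ)/sin δ ≈ 0.310, b = sin(fδ)/sin δ ≈ 0.874.
p = a·p₁ + b·p₂ ≈ (0.043, 0.858, 0.513); φ = arcsin(p_z) ≈ 30.84°, λ = atan2(p_y, p_x) ≈ 87.12°.

≈ lat 31°, lon 87°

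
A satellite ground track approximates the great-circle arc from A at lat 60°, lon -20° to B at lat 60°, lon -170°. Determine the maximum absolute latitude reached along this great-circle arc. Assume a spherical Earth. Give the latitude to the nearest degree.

≈ 82°

The great circle lies in the plane with unit normal n̂ = (p₁ × p₂)/|p₁ × p₂|.
Here n̂_z ≈ -0.148; the vertex latitude is φ_max = arccos|n̂_z| ≈ 81.5°.
Check via Clairaut: cos φ_max = |cos φ₁| · sin C = cos(60.0°)·sin(17.2°) ≈ 0.148, again giving ≈ 81.5°.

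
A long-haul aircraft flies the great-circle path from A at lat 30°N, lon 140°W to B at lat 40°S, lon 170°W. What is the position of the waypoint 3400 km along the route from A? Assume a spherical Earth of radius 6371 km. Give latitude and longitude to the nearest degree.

Convert each endpoint to a unit vector on the sphere (x = cos φ cos λ, y = cos φ sin λ, z = sin φ).
The central angle between the endpoints is δ = arccos(p₁·p₂) ≈ 1.315 rad (75.3°). The total great-circle distance is δ·R ≈ 1.315 × 6371 ≈ 8377 km, so the target fraction is f = 3400/8377 ≈ 0.406.
Interpolate at f ≈ 0.406 with slerp weights a = sin((1−f)δ)/sin δ ≈ 0.728, b = sin(fδ)/sin δ ≈ 0.526.
p = a·p₁ + b·p₂ ≈ (-0.880, -0.475, 0.026); φ = arcsin(p_z) ≈ 1.49°, λ = atan2(p_y, p_x) ≈ -151.62°.

≈ lat 1°N, lon 152°W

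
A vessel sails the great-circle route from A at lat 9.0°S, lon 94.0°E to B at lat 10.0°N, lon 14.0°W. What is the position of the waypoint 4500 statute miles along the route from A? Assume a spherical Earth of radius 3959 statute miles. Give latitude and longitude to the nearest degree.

≈ lat 3°N, lon 30°E

Write both endpoints as unit vectors p₁, p₂ with components (cos φ cos λ, cos φ sin λ, sin φ).
The central angle between the endpoints is δ = arccos(p₁·p₂) ≈ 1.905 rad (109.1°). The total great-circle distance is δ·R ≈ 1.905 × 3959 ≈ 7541 mi, so the target fraction is f = 4500/7541 ≈ 0.597.
Interpolate at f ≈ 0.597 with slerp weights a = sin((1−f)δ)/sin δ ≈ 0.735, b = sin(fδ)/sin δ ≈ 0.960.
p = a·p₁ + b·p₂ ≈ (0.867, 0.496, 0.052); φ = arcsin(p_z) ≈ 2.96°, λ = atan2(p_y, p_x) ≈ 29.76°.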